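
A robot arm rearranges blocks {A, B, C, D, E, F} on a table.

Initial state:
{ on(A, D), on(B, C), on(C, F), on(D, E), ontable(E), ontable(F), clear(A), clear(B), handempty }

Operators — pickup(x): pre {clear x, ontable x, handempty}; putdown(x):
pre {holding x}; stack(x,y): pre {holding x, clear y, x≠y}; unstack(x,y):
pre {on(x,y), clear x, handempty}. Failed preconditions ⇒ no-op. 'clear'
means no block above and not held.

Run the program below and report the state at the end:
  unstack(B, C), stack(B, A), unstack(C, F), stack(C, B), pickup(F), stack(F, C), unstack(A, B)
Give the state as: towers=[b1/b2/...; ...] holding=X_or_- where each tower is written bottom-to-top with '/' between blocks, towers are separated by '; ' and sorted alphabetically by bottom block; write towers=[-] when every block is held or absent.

towers=[E/D/A/B/C/F] holding=-

step 1 (unstack(B, C)): towers=[E/D/A; F/C] holding=B
step 2 (stack(B, A)): towers=[E/D/A/B; F/C] holding=-
step 3 (unstack(C, F)): towers=[E/D/A/B; F] holding=C
step 4 (stack(C, B)): towers=[E/D/A/B/C; F] holding=-
step 5 (pickup(F)): towers=[E/D/A/B/C] holding=F
step 6 (stack(F, C)): towers=[E/D/A/B/C/F] holding=-
step 7 (unstack(A, B)) [no-op]: towers=[E/D/A/B/C/F] holding=-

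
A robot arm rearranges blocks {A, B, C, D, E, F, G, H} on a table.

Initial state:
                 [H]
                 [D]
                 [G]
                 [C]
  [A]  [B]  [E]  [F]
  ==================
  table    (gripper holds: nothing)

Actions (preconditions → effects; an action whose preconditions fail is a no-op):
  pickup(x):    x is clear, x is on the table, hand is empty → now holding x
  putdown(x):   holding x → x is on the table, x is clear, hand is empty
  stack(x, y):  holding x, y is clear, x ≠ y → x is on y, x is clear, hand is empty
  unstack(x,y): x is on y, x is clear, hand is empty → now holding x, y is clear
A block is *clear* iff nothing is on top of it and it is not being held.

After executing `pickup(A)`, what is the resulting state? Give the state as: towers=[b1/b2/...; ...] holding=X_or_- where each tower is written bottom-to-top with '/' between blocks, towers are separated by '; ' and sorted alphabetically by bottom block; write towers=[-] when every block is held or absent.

towers=[B; E; F/C/G/D/H] holding=A

before: towers=[A; B; E; F/C/G/D/H] holding=-
pre[pickup(A)]: clear(A) yes, ontable(A) yes, handempty yes
all met → apply pickup(A)
after:  towers=[B; E; F/C/G/D/H] holding=A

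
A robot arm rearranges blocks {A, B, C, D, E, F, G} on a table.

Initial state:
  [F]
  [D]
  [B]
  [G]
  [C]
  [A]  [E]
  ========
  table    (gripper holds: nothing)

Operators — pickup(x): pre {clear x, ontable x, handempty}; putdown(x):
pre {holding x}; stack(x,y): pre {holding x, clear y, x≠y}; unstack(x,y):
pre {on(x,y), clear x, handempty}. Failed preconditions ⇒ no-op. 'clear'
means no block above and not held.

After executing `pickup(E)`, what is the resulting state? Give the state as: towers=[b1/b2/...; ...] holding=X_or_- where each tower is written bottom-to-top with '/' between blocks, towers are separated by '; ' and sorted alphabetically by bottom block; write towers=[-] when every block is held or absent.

before: towers=[A/C/G/B/D/F; E] holding=-
pre[pickup(E)]: clear(E) ok, ontable(E) ok, handempty ok
all met → apply pickup(E)
after:  towers=[A/C/G/B/D/F] holding=E

towers=[A/C/G/B/D/F] holding=E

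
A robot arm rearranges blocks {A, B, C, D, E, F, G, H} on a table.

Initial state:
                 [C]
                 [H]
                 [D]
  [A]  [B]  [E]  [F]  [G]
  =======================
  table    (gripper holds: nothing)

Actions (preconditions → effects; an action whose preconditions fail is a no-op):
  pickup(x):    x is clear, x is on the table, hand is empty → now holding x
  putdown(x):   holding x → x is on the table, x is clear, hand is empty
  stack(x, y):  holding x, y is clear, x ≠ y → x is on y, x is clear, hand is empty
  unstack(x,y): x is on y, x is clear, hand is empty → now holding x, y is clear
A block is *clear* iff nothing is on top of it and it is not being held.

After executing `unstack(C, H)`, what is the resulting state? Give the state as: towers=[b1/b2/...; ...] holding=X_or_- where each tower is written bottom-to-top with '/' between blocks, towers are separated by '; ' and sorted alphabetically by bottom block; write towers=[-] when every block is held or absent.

before: towers=[A; B; E; F/D/H/C; G] holding=-
pre[unstack(C, H)]: on(C,H) ok, clear(C) ok, handempty ok
all met → apply unstack(C, H)
after:  towers=[A; B; E; F/D/H; G] holding=C

towers=[A; B; E; F/D/H; G] holding=C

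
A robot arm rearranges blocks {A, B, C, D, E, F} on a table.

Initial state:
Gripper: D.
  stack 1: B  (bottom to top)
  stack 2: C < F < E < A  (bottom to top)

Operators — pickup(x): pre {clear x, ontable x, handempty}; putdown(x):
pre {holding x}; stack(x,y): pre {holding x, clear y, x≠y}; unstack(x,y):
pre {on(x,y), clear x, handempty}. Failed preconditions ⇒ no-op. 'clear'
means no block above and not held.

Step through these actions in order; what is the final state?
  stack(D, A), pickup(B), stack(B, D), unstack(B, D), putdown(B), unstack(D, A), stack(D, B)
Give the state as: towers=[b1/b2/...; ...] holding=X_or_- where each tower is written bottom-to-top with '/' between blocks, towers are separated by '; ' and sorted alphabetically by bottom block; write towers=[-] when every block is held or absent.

step 1 (stack(D, A)): towers=[B; C/F/E/A/D] holding=-
step 2 (pickup(B)): towers=[C/F/E/A/D] holding=B
step 3 (stack(B, D)): towers=[C/F/E/A/D/B] holding=-
step 4 (unstack(B, D)): towers=[C/F/E/A/D] holding=B
step 5 (putdown(B)): towers=[B; C/F/E/A/D] holding=-
step 6 (unstack(D, A)): towers=[B; C/F/E/A] holding=D
step 7 (stack(D, B)): towers=[B/D; C/F/E/A] holding=-

towers=[B/D; C/F/E/A] holding=-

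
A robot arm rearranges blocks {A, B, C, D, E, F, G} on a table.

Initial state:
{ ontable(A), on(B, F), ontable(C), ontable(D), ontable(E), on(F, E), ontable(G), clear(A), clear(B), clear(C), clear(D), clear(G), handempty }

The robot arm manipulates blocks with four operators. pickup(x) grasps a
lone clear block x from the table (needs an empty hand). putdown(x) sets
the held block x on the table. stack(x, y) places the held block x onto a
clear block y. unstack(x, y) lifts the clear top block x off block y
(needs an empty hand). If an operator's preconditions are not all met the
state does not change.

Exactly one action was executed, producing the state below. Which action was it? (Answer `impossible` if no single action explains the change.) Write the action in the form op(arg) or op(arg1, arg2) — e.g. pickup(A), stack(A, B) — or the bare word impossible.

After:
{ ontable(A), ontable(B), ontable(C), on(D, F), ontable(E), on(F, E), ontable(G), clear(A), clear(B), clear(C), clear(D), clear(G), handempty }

target: towers=[A; B; C; E/F/D; G] holding=-
     unstack(B, F) → towers=[A; C; D; E/F; G] holding=B
         pickup(G) → towers=[A; C; D; E/F/B] holding=G
         pickup(D) → towers=[A; C; E/F/B; G] holding=D
         pickup(A) → towers=[C; D; E/F/B; G] holding=A
         pickup(C) → towers=[A; D; E/F/B; G] holding=C
none of the 5 applicable actions match → impossible

impossible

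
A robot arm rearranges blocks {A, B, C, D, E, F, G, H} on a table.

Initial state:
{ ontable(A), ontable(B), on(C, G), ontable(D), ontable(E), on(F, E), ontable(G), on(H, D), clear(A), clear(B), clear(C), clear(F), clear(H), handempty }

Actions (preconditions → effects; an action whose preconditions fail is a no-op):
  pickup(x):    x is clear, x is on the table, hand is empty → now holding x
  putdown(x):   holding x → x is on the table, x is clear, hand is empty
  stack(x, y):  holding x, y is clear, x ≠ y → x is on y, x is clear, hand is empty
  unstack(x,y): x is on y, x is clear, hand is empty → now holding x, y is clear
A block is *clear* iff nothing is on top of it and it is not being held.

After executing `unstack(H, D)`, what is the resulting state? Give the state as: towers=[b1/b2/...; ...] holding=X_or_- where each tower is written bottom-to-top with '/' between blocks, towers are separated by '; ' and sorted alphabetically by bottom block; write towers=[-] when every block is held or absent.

towers=[A; B; D; E/F; G/C] holding=H

before: towers=[A; B; D/H; E/F; G/C] holding=-
pre[unstack(H, D)]: on(H,D) ✓, clear(H) ✓, handempty ✓
all met → apply unstack(H, D)
after:  towers=[A; B; D; E/F; G/C] holding=H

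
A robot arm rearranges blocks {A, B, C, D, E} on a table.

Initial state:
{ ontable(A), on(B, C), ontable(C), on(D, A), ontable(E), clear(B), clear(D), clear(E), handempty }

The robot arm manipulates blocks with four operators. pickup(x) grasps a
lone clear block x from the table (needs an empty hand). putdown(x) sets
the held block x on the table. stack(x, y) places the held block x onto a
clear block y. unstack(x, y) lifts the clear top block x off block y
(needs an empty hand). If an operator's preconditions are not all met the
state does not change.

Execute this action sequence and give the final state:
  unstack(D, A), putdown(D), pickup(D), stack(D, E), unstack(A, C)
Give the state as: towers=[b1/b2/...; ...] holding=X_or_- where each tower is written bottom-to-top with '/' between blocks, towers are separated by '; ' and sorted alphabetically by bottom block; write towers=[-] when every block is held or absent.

step 1 (unstack(D, A)): towers=[A; C/B; E] holding=D
step 2 (putdown(D)): towers=[A; C/B; D; E] holding=-
step 3 (pickup(D)): towers=[A; C/B; E] holding=D
step 4 (stack(D, E)): towers=[A; C/B; E/D] holding=-
step 5 (unstack(A, C)) [no-op]: towers=[A; C/B; E/D] holding=-

towers=[A; C/B; E/D] holding=-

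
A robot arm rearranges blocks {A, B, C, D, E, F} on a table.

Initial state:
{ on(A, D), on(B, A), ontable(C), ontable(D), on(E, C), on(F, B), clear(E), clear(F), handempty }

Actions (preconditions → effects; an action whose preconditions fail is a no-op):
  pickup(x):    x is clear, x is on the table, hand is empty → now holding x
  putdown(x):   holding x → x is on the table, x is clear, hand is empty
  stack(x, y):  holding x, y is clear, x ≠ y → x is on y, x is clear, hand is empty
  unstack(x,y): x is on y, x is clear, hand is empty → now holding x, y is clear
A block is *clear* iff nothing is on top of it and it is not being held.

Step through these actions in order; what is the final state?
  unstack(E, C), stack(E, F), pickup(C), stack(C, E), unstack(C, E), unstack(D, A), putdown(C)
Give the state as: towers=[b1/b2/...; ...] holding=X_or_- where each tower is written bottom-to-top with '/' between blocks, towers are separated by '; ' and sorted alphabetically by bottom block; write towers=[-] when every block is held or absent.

towers=[C; D/A/B/F/E] holding=-

step 1 (unstack(E, C)): towers=[C; D/A/B/F] holding=E
step 2 (stack(E, F)): towers=[C; D/A/B/F/E] holding=-
step 3 (pickup(C)): towers=[D/A/B/F/E] holding=C
step 4 (stack(C, E)): towers=[D/A/B/F/E/C] holding=-
step 5 (unstack(C, E)): towers=[D/A/B/F/E] holding=C
step 6 (unstack(D, A)) [no-op]: towers=[D/A/B/F/E] holding=C
step 7 (putdown(C)): towers=[C; D/A/B/F/E] holding=-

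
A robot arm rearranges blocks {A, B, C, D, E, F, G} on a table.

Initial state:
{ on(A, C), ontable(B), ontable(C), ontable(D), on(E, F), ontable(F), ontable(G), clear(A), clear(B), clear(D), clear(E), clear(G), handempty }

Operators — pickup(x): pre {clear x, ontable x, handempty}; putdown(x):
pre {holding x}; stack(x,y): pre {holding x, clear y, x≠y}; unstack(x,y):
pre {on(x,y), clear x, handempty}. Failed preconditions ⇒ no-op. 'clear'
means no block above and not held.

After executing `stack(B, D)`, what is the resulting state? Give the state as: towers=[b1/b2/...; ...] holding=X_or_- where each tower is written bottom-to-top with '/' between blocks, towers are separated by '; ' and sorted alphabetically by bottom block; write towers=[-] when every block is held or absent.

towers=[B; C/A; D; F/E; G] holding=-

before: towers=[B; C/A; D; F/E; G] holding=-
pre[stack(B, D)]: holding(B) ✗, clear(D) ✓, B≠D ✓
holding(B) unmet → stack(B, D) is a no-op
after:  towers=[B; C/A; D; F/E; G] holding=-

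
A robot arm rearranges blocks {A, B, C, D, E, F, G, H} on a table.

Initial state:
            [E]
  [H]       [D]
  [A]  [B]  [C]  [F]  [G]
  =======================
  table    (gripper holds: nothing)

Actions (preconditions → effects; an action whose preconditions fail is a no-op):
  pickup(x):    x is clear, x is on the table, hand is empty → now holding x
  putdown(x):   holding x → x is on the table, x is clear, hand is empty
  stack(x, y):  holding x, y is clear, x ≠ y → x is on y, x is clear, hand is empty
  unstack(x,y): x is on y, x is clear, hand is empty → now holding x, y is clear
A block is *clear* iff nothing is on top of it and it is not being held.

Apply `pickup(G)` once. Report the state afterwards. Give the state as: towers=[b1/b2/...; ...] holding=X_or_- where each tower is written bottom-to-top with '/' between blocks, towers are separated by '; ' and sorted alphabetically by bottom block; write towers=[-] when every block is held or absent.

towers=[A/H; B; C/D/E; F] holding=G

before: towers=[A/H; B; C/D/E; F; G] holding=-
pre[pickup(G)]: clear(G) ok, ontable(G) ok, handempty ok
all met → apply pickup(G)
after:  towers=[A/H; B; C/D/E; F] holding=G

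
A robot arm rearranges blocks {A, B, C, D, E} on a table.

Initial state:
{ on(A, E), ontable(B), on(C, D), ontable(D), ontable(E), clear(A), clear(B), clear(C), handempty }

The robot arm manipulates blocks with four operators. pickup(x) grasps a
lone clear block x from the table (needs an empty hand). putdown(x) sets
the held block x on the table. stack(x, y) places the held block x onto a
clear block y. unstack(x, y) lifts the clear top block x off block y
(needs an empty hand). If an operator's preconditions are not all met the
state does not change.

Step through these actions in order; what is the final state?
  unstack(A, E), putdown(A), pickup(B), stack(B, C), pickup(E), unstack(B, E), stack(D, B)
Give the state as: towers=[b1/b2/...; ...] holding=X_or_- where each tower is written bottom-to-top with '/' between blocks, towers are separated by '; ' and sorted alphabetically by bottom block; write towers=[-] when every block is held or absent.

towers=[A; D/C/B] holding=E

step 1 (unstack(A, E)): towers=[B; D/C; E] holding=A
step 2 (putdown(A)): towers=[A; B; D/C; E] holding=-
step 3 (pickup(B)): towers=[A; D/C; E] holding=B
step 4 (stack(B, C)): towers=[A; D/C/B; E] holding=-
step 5 (pickup(E)): towers=[A; D/C/B] holding=E
step 6 (unstack(B, E)) [no-op]: towers=[A; D/C/B] holding=E
step 7 (stack(D, B)) [no-op]: towers=[A; D/C/B] holding=E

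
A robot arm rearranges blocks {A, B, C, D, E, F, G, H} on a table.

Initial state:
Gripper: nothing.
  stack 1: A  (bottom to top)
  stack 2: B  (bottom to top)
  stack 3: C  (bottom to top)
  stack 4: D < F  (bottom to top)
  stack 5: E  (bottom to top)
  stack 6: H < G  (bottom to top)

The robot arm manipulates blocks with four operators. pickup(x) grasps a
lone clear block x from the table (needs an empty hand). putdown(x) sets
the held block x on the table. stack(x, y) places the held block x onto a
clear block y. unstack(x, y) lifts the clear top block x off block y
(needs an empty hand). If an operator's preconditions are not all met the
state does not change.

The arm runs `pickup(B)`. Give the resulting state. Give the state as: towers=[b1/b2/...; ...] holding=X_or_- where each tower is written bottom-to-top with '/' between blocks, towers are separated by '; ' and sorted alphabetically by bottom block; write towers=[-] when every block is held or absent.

towers=[A; C; D/F; E; H/G] holding=B

before: towers=[A; B; C; D/F; E; H/G] holding=-
pre[pickup(B)]: clear(B) ok, ontable(B) ok, handempty ok
all met → apply pickup(B)
after:  towers=[A; C; D/F; E; H/G] holding=B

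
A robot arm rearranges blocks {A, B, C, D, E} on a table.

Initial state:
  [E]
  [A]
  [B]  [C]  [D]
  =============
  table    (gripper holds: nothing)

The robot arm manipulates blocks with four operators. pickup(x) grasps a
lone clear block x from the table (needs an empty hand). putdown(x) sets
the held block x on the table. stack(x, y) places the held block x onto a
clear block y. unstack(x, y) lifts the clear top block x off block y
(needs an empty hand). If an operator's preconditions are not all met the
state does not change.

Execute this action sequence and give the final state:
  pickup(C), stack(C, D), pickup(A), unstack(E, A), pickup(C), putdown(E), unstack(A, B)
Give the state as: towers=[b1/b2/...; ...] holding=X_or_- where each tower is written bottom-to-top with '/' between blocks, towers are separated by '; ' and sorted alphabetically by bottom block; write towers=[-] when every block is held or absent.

step 1 (pickup(C)): towers=[B/A/E; D] holding=C
step 2 (stack(C, D)): towers=[B/A/E; D/C] holding=-
step 3 (pickup(A)) [no-op]: towers=[B/A/E; D/C] holding=-
step 4 (unstack(E, A)): towers=[B/A; D/C] holding=E
step 5 (pickup(C)) [no-op]: towers=[B/A; D/C] holding=E
step 6 (putdown(E)): towers=[B/A; D/C; E] holding=-
step 7 (unstack(A, B)): towers=[B; D/C; E] holding=A

towers=[B; D/C; E] holding=A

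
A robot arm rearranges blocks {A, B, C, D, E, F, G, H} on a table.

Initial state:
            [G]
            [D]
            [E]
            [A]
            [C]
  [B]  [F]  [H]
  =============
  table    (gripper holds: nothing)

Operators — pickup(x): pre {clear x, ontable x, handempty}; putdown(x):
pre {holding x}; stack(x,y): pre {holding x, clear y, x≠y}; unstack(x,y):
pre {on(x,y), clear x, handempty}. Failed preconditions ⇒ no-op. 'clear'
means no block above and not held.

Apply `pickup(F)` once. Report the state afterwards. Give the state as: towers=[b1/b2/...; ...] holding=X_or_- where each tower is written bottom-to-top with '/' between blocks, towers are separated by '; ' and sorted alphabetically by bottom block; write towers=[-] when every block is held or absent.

towers=[B; H/C/A/E/D/G] holding=F

before: towers=[B; F; H/C/A/E/D/G] holding=-
pre[pickup(F)]: clear(F) ok, ontable(F) ok, handempty ok
all met → apply pickup(F)
after:  towers=[B; H/C/A/E/D/G] holding=F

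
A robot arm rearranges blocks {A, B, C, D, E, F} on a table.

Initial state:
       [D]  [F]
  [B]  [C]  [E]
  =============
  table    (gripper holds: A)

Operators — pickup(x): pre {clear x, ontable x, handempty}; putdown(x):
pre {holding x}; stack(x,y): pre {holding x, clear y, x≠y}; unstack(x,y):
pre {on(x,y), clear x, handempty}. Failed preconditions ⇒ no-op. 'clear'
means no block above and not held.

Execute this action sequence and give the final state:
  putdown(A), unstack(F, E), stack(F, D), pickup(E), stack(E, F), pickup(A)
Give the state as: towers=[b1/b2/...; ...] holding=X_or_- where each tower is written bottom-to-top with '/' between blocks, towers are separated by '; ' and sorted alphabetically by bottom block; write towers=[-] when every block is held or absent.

step 1 (putdown(A)): towers=[A; B; C/D; E/F] holding=-
step 2 (unstack(F, E)): towers=[A; B; C/D; E] holding=F
step 3 (stack(F, D)): towers=[A; B; C/D/F; E] holding=-
step 4 (pickup(E)): towers=[A; B; C/D/F] holding=E
step 5 (stack(E, F)): towers=[A; B; C/D/F/E] holding=-
step 6 (pickup(A)): towers=[B; C/D/F/E] holding=A

towers=[B; C/D/F/E] holding=A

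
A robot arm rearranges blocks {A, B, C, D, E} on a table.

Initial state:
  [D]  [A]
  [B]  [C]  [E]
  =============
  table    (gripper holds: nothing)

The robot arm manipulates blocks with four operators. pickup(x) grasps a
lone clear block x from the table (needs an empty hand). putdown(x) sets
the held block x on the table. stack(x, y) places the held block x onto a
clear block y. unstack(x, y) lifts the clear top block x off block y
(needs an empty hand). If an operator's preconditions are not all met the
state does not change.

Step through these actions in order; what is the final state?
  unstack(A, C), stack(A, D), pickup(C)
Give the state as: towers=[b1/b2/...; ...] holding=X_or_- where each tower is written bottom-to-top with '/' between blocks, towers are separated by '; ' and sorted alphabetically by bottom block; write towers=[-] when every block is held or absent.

step 1 (unstack(A, C)): towers=[B/D; C; E] holding=A
step 2 (stack(A, D)): towers=[B/D/A; C; E] holding=-
step 3 (pickup(C)): towers=[B/D/A; E] holding=C

towers=[B/D/A; E] holding=C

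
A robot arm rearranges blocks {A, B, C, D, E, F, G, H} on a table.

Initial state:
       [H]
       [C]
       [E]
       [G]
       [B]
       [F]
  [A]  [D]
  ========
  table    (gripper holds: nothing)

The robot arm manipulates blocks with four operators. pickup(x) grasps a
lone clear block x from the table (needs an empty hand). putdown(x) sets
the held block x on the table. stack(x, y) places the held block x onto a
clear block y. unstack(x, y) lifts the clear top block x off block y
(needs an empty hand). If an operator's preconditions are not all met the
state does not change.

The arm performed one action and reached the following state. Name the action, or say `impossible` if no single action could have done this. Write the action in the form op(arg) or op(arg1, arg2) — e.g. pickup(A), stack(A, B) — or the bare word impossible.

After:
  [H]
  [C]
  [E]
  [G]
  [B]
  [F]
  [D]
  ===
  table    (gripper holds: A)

target: towers=[D/F/B/G/E/C/H] holding=A
         pickup(A) → towers=[D/F/B/G/E/C/H] holding=A  ← match
     unstack(H, C) → towers=[A; D/F/B/G/E/C] holding=H

pickup(A)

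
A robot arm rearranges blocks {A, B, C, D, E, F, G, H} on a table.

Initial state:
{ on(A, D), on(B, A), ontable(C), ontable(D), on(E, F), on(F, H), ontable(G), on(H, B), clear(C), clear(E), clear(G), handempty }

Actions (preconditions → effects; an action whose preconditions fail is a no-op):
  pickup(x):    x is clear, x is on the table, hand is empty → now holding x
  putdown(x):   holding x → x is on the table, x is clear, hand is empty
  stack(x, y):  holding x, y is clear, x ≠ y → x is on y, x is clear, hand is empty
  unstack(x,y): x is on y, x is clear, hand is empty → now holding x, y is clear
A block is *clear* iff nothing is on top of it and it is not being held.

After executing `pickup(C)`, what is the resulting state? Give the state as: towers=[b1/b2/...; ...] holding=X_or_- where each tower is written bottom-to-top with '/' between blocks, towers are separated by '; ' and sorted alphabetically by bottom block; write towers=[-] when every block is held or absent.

before: towers=[C; D/A/B/H/F/E; G] holding=-
pre[pickup(C)]: clear(C) ✓, ontable(C) ✓, handempty ✓
all met → apply pickup(C)
after:  towers=[D/A/B/H/F/E; G] holding=C

towers=[D/A/B/H/F/E; G] holding=C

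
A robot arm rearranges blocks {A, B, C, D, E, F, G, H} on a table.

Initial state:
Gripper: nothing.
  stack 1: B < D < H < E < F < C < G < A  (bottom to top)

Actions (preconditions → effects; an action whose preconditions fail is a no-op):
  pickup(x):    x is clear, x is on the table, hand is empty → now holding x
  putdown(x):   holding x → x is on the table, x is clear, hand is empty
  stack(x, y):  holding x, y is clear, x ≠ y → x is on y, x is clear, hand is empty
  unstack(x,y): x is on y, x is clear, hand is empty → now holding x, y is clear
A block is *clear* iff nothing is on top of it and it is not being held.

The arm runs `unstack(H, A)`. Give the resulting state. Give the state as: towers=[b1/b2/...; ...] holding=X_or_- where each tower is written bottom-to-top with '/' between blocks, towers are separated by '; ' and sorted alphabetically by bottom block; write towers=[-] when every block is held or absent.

before: towers=[B/D/H/E/F/C/G/A] holding=-
pre[unstack(H, A)]: on(H,A) ✗, clear(H) ✗, handempty ✓
on(H,A), clear(H) unmet → unstack(H, A) is a no-op
after:  towers=[B/D/H/E/F/C/G/A] holding=-

towers=[B/D/H/E/F/C/G/A] holding=-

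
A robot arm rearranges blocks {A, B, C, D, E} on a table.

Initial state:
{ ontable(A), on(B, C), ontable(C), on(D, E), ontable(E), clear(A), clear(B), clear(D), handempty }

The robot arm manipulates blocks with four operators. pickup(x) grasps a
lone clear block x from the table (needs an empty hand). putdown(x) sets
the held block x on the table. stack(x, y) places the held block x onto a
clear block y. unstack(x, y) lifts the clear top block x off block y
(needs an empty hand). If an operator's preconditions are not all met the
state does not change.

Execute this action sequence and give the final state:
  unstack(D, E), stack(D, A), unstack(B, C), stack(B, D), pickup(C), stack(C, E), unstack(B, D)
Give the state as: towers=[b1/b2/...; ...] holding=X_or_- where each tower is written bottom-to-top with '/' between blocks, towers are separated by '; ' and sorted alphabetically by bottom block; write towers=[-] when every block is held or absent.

step 1 (unstack(D, E)): towers=[A; C/B; E] holding=D
step 2 (stack(D, A)): towers=[A/D; C/B; E] holding=-
step 3 (unstack(B, C)): towers=[A/D; C; E] holding=B
step 4 (stack(B, D)): towers=[A/D/B; C; E] holding=-
step 5 (pickup(C)): towers=[A/D/B; E] holding=C
step 6 (stack(C, E)): towers=[A/D/B; E/C] holding=-
step 7 (unstack(B, D)): towers=[A/D; E/C] holding=B

towers=[A/D; E/C] holding=B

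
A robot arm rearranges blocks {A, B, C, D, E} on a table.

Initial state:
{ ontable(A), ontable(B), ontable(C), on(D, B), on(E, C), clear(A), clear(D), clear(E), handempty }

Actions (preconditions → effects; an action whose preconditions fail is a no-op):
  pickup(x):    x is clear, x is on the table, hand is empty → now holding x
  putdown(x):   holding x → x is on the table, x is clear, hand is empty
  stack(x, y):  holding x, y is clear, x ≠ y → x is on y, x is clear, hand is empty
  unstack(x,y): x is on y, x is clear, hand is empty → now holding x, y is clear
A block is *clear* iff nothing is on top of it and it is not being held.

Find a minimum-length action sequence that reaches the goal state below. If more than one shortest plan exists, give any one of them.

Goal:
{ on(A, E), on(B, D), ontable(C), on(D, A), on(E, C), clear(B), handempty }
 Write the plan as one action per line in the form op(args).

step 1 (pickup(A)): towers=[B/D; C/E] holding=A
step 2 (stack(A, E)): towers=[B/D; C/E/A] holding=-
step 3 (unstack(D, B)): towers=[B; C/E/A] holding=D
step 4 (stack(D, A)): towers=[B; C/E/A/D] holding=-
step 5 (pickup(B)): towers=[C/E/A/D] holding=B
step 6 (stack(B, D)): towers=[C/E/A/D/B] holding=-
goal check: towers=[C/E/A/D/B] holding=- — reached (length 6, optimal by BFS)

pickup(A)
stack(A, E)
unstack(D, B)
stack(D, A)
pickup(B)
stack(B, D)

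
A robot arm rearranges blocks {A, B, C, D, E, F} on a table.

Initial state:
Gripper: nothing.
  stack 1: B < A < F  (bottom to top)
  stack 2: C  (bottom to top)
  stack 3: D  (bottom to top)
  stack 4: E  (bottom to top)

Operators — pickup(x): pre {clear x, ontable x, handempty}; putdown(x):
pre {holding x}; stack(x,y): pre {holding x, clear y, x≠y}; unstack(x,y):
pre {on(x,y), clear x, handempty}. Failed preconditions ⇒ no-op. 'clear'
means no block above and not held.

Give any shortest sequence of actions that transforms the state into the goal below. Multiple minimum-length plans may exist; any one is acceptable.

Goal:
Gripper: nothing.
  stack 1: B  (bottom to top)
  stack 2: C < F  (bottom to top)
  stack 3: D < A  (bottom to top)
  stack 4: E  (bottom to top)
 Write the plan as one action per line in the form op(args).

step 1 (unstack(F, A)): towers=[B/A; C; D; E] holding=F
step 2 (stack(F, C)): towers=[B/A; C/F; D; E] holding=-
step 3 (unstack(A, B)): towers=[B; C/F; D; E] holding=A
step 4 (stack(A, D)): towers=[B; C/F; D/A; E] holding=-
goal check: towers=[B; C/F; D/A; E] holding=- — reached (length 4, optimal by BFS)

unstack(F, A)
stack(F, C)
unstack(A, B)
stack(A, D)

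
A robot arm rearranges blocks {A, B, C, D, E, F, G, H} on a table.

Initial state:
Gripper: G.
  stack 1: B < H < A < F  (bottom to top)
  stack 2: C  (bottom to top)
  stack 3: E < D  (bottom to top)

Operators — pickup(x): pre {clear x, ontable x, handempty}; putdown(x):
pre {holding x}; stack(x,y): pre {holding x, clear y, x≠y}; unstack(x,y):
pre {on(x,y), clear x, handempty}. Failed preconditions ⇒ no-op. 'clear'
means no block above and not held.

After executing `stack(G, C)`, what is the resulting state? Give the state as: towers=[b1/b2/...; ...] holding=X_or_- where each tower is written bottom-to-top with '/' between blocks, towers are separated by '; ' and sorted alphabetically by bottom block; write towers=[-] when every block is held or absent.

towers=[B/H/A/F; C/G; E/D] holding=-

before: towers=[B/H/A/F; C; E/D] holding=G
pre[stack(G, C)]: holding(G) yes, clear(C) yes, G≠C yes
all met → apply stack(G, C)
after:  towers=[B/H/A/F; C/G; E/D] holding=-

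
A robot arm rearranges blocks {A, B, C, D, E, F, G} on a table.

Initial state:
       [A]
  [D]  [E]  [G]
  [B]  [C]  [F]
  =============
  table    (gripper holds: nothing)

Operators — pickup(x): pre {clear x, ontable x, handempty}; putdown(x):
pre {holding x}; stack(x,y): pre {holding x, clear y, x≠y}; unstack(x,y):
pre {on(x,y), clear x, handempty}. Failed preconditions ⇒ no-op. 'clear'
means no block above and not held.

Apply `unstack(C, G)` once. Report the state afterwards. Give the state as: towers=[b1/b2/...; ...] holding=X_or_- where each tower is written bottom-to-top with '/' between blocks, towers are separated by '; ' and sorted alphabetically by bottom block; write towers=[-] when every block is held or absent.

before: towers=[B/D; C/E/A; F/G] holding=-
pre[unstack(C, G)]: on(C,G) no, clear(C) no, handempty yes
on(C,G), clear(C) unmet → unstack(C, G) is a no-op
after:  towers=[B/D; C/E/A; F/G] holding=-

towers=[B/D; C/E/A; F/G] holding=-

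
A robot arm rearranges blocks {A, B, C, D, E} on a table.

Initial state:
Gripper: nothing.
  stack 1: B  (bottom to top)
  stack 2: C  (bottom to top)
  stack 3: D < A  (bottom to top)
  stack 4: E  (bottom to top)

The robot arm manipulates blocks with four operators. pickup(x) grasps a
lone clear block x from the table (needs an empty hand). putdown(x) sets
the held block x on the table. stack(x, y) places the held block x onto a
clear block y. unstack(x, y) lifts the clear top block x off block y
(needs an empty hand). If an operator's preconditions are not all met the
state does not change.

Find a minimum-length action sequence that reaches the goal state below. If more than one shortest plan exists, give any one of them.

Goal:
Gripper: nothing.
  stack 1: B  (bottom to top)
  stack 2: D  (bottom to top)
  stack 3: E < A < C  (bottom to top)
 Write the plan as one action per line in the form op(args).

unstack(A, D)
stack(A, E)
pickup(C)
stack(C, A)

step 1 (unstack(A, D)): towers=[B; C; D; E] holding=A
step 2 (stack(A, E)): towers=[B; C; D; E/A] holding=-
step 3 (pickup(C)): towers=[B; D; E/A] holding=C
step 4 (stack(C, A)): towers=[B; D; E/A/C] holding=-
goal check: towers=[B; D; E/A/C] holding=- — reached (length 4, optimal by BFS)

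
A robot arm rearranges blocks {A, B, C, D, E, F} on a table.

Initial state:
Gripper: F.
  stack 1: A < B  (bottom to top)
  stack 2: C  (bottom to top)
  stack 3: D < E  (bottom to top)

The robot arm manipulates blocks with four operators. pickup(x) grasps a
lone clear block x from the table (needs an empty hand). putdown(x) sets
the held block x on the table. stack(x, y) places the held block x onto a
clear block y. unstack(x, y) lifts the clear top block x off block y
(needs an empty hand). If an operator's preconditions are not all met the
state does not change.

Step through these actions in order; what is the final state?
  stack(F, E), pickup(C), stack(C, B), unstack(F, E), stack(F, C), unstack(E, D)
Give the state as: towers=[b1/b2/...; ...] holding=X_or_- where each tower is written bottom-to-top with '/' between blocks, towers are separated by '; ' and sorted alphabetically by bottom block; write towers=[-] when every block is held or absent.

step 1 (stack(F, E)): towers=[A/B; C; D/E/F] holding=-
step 2 (pickup(C)): towers=[A/B; D/E/F] holding=C
step 3 (stack(C, B)): towers=[A/B/C; D/E/F] holding=-
step 4 (unstack(F, E)): towers=[A/B/C; D/E] holding=F
step 5 (stack(F, C)): towers=[A/B/C/F; D/E] holding=-
step 6 (unstack(E, D)): towers=[A/B/C/F; D] holding=E

towers=[A/B/C/F; D] holding=E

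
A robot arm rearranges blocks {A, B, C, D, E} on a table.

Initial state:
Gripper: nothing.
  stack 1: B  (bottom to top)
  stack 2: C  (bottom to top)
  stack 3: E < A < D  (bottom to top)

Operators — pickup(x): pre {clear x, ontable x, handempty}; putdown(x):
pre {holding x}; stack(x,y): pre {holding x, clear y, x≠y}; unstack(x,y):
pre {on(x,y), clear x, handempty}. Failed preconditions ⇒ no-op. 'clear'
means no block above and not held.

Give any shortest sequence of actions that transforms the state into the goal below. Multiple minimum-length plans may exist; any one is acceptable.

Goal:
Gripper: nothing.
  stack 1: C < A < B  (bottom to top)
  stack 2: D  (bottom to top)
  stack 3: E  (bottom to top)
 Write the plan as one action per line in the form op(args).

step 1 (unstack(D, A)): towers=[B; C; E/A] holding=D
step 2 (putdown(D)): towers=[B; C; D; E/A] holding=-
step 3 (unstack(A, E)): towers=[B; C; D; E] holding=A
step 4 (stack(A, C)): towers=[B; C/A; D; E] holding=-
step 5 (pickup(B)): towers=[C/A; D; E] holding=B
step 6 (stack(B, A)): towers=[C/A/B; D; E] holding=-
goal check: towers=[C/A/B; D; E] holding=- — reached (length 6, optimal by BFS)

unstack(D, A)
putdown(D)
unstack(A, E)
stack(A, C)
pickup(B)
stack(B, A)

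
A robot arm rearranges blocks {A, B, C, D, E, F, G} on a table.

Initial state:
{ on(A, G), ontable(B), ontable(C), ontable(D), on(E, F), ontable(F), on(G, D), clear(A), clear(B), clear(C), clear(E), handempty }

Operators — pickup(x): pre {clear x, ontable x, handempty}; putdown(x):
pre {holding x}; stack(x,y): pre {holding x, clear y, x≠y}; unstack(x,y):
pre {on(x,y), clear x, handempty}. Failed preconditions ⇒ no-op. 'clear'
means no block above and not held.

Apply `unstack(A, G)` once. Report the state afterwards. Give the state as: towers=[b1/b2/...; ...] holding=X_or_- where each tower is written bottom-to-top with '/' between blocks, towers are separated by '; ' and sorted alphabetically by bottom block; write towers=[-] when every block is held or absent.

towers=[B; C; D/G; F/E] holding=A

before: towers=[B; C; D/G/A; F/E] holding=-
pre[unstack(A, G)]: on(A,G) yes, clear(A) yes, handempty yes
all met → apply unstack(A, G)
after:  towers=[B; C; D/G; F/E] holding=A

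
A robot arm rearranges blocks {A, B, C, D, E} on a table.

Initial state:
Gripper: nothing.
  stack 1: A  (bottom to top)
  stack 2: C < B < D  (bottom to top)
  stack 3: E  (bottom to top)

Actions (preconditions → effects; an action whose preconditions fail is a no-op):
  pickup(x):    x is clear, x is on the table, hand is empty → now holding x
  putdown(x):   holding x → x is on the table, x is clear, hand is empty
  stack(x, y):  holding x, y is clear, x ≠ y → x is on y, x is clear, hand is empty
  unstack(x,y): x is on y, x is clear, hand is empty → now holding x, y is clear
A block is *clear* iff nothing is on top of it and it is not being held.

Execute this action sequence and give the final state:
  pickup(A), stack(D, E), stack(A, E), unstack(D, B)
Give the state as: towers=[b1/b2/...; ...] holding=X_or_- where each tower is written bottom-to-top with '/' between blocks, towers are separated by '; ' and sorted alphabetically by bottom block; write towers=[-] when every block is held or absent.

step 1 (pickup(A)): towers=[C/B/D; E] holding=A
step 2 (stack(D, E)) [no-op]: towers=[C/B/D; E] holding=A
step 3 (stack(A, E)): towers=[C/B/D; E/A] holding=-
step 4 (unstack(D, B)): towers=[C/B; E/A] holding=D

towers=[C/B; E/A] holding=D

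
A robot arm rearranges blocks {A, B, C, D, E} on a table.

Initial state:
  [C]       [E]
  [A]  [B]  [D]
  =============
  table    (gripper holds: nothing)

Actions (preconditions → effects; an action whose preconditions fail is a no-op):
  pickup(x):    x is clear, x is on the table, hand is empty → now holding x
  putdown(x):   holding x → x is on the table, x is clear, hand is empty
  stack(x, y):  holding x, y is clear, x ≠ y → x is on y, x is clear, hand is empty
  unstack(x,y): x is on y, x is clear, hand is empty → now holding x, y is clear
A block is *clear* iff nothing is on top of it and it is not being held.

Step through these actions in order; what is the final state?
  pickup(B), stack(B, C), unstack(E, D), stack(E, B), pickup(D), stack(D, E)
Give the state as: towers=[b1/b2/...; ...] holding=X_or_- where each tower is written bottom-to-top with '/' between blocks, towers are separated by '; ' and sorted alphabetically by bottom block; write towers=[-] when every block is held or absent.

step 1 (pickup(B)): towers=[A/C; D/E] holding=B
step 2 (stack(B, C)): towers=[A/C/B; D/E] holding=-
step 3 (unstack(E, D)): towers=[A/C/B; D] holding=E
step 4 (stack(E, B)): towers=[A/C/B/E; D] holding=-
step 5 (pickup(D)): towers=[A/C/B/E] holding=D
step 6 (stack(D, E)): towers=[A/C/B/E/D] holding=-

towers=[A/C/B/E/D] holding=-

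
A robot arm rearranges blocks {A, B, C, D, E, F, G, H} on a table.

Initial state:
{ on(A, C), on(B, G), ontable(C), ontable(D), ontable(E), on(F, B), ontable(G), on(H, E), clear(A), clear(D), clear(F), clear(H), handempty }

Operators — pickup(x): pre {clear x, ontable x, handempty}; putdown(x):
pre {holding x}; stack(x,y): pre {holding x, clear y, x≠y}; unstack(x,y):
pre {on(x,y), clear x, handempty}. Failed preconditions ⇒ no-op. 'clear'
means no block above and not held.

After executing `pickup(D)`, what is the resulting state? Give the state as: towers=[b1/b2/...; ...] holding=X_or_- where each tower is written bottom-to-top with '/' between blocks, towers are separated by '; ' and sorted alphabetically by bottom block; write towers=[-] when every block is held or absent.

towers=[C/A; E/H; G/B/F] holding=D

before: towers=[C/A; D; E/H; G/B/F] holding=-
pre[pickup(D)]: clear(D) ok, ontable(D) ok, handempty ok
all met → apply pickup(D)
after:  towers=[C/A; E/H; G/B/F] holding=D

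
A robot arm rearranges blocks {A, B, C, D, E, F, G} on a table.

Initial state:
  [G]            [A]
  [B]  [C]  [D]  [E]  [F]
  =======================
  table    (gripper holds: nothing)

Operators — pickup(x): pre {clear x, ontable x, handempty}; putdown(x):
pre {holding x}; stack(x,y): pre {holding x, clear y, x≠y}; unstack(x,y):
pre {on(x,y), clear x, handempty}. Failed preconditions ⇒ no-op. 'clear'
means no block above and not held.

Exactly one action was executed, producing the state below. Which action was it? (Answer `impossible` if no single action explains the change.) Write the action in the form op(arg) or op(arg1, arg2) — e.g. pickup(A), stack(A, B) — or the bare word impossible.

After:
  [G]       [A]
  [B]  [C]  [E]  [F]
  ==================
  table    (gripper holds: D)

pickup(D)

target: towers=[B/G; C; E/A; F] holding=D
         pickup(F) → towers=[B/G; C; D; E/A] holding=F
     unstack(G, B) → towers=[B; C; D; E/A; F] holding=G
         pickup(D) → towers=[B/G; C; E/A; F] holding=D  ← match
     unstack(A, E) → towers=[B/G; C; D; E; F] holding=A
         pickup(C) → towers=[B/G; D; E/A; F] holding=C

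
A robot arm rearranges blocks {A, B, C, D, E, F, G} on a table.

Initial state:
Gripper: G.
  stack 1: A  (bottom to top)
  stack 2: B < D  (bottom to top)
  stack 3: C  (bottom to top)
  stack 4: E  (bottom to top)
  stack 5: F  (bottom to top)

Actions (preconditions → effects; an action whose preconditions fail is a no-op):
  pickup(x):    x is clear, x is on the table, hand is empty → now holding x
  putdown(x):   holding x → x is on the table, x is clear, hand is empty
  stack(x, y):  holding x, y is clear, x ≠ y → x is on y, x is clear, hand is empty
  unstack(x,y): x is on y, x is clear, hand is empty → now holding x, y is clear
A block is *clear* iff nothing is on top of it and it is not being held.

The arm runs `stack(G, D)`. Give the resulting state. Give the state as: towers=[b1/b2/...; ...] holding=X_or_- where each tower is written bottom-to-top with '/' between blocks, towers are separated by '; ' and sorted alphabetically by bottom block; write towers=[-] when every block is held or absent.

towers=[A; B/D/G; C; E; F] holding=-

before: towers=[A; B/D; C; E; F] holding=G
pre[stack(G, D)]: holding(G) ok, clear(D) ok, G≠D ok
all met → apply stack(G, D)
after:  towers=[A; B/D/G; C; E; F] holding=-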